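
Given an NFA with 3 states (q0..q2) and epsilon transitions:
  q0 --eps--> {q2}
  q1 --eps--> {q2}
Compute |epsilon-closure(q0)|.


Starting from q0
Initialize closure = {q0}
Follow epsilon from q0 -> add q2
Final closure: {q0, q2}
Size = 2

2


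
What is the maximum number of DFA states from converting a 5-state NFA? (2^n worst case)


NFA has 5 states
Subset construction: each DFA state = subset of NFA states
Maximum subsets = 2^5
2^5 = 32

32


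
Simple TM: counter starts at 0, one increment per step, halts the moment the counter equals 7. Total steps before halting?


Counter starts at 0. Counting sequence:
  Step 1: counter = 1
  Step 2: counter = 2
  Step 3: counter = 3
  Step 4: counter = 4
  Step 5: counter = 5
  Step 6: counter = 6
  Step 7: counter = 7
Counter reached 7 -> halt
Total steps = 7

7


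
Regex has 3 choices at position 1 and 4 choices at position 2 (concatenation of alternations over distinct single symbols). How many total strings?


First group: 3 alternatives
Second group: 4 alternatives
Concatenation: each choice from group 1 pairs with each from group 2
Total = 3 x 4 = 12

12


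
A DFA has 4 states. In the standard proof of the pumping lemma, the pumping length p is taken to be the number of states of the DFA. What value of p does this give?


Pumping lemma for regular languages (standard proof):
Take p = |Q|, the number of DFA states.
Any string of length >= |Q| passes through |Q|+1 states while reading its first |Q| symbols,
so by pigeonhole some state repeats, giving the loop that can be pumped.
Here |Q| = 4
Therefore the proof uses p = 4

4


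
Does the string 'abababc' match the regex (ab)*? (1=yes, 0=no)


Pattern: (ab)*
String: 'abababc'
Pattern requires: zero or more repetitions of 'ab'
Length 7 is odd -> cannot be (ab)* -> no match
Result: 0

0


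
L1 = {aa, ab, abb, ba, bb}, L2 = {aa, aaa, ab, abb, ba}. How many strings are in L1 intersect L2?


L1 = {aa, ab, abb, ba, bb}
L2 = {aa, aaa, ab, abb, ba}
Checking each string in L1 against L2:
  'aa': in L2? Yes
  'ab': in L2? Yes
  'abb': in L2? Yes
  'ba': in L2? Yes
  'bb': in L2? No
Intersection = {aa, ab, abb, ba}
|L1 ∩ L2| = 4

4


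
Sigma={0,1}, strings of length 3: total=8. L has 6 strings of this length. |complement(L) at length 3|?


Alphabet: {0,1}
String length: 3
Total strings of length 3 = 2^3 = 8
Strings in L = 6
Complement = total - |L|
= 8 - 6
= 2

2


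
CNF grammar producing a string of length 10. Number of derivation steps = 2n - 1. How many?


Chomsky Normal Form derivation:
String length n = 10
Each step either:
  - Splits a nonterminal into two (n-1 such steps)
  - Converts a nonterminal to terminal (n such steps)
Total = (n-1) + n = 2n - 1
= 2(10) - 1
= 20 - 1
= 19

19


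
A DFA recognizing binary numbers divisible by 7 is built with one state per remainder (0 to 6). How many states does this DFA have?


Divisibility by 7 is tracked via the remainder mod 7: 0, 1, ..., 6
The construction assigns one state to each remainder
Number of remainders = 7

7


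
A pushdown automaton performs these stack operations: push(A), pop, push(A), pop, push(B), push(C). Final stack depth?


Tracing stack operations:
  push(A) -> stack = [A], depth=1
  pop -> removed A, stack = [], depth=0
  push(A) -> stack = [A], depth=1
  pop -> removed A, stack = [], depth=0
  push(B) -> stack = [B], depth=1
  push(C) -> stack = [B,C], depth=2
Final depth = 2

2


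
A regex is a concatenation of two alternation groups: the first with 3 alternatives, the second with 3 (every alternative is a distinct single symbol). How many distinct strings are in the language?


First group: 3 alternatives
Second group: 3 alternatives
Concatenation: each choice from group 1 pairs with each from group 2
Total = 3 x 3 = 9

9


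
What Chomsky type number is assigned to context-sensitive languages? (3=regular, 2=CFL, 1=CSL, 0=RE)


Chomsky hierarchy levels:
  Type 3: Regular (DFA/NFA/regex)
  Type 2: Context-free (PDA)
  Type 1: Context-sensitive
  Type 0: Recursively enumerable (TM)
'context-sensitive' corresponds to Type 1

1


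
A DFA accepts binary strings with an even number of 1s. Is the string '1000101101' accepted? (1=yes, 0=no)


DFA has 2 states: q_even (start, accept=yes) and q_odd
Processing string '1000101101' character by character:
  Position 0: read '1', 1-count=1 -> q_odd
  Position 1: read '0', 1-count=1 -> q_odd (no change)
  Position 2: read '0', 1-count=1 -> q_odd (no change)
  Position 3: read '0', 1-count=1 -> q_odd (no change)
  Position 4: read '1', 1-count=2 -> q_even
  Position 5: read '0', 1-count=2 -> q_even (no change)
  Position 6: read '1', 1-count=3 -> q_odd
  Position 7: read '1', 1-count=4 -> q_even
  Position 8: read '0', 1-count=4 -> q_even (no change)
  Position 9: read '1', 1-count=5 -> q_odd
Final state: q_odd, total 1s = 5 (odd); the DFA requires an even count -> reject

0


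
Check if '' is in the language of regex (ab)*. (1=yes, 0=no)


Pattern: (ab)*
String: ''
Pattern requires: zero or more repetitions of 'ab'
Pairs: []
All pairs are 'ab'? Yes
Result: 1

1


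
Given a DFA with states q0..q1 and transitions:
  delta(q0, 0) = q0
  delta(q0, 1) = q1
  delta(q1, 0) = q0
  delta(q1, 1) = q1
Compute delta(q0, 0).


Looking up transition function:
delta(q0, 0) in the table
Row: q0, Column: 0
Result: q0

q0


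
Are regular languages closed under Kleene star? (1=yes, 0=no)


Regular languages are closed under:
- Union (DFA product construction)
- Intersection (DFA product construction)
- Complement (swap accept/reject states)
- Concatenation (NFA construction)
- Kleene star (NFA construction)
Kleene star is in this list
Therefore: closed

1


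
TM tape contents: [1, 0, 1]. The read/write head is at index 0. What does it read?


Tape: [1, 0, 1]
Positions: 0 1 2
Values:    1 0 1
Head at position 0
tape[0] = 1

1


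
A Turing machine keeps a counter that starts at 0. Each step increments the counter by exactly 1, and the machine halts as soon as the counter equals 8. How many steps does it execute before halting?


Counter starts at 0. Counting sequence:
  Step 1: counter = 1
  Step 2: counter = 2
  Step 3: counter = 3
  Step 4: counter = 4
  Step 5: counter = 5
  Step 6: counter = 6
  Step 7: counter = 7
  Step 8: counter = 8
Counter reached 8 -> halt
Total steps = 8

8


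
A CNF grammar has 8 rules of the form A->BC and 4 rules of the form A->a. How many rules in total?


CNF allows two rule forms:
  A -> BC (binary): 8 rules
  A -> a (terminal): 4 rules
Total = 8 + 4 = 12

12


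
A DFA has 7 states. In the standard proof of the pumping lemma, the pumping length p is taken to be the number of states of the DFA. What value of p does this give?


Pumping lemma for regular languages (standard proof):
Take p = |Q|, the number of DFA states.
Any string of length >= |Q| passes through |Q|+1 states while reading its first |Q| symbols,
so by pigeonhole some state repeats, giving the loop that can be pumped.
Here |Q| = 7
Therefore the proof uses p = 7

7


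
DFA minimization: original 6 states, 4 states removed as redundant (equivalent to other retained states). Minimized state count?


Original DFA: 6 states
Redundant states removed: 4
Minimized states = original - removed
= 6 - 4
= 2

2


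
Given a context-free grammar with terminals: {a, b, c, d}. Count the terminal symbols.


Terminal symbols: a, b, c, d
Counting each: a (#1), b (#2), c (#3), d (#4)
Total = 4

4


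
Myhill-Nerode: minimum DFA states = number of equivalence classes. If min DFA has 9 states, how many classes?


Myhill-Nerode theorem:
Number of equivalence classes = number of states in minimal DFA
Minimal DFA states = 9
Therefore equivalence classes = 9

9


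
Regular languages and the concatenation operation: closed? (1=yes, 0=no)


Regular languages are closed under all standard operations:
- Union: Yes (product construction)
- Intersection: Yes (product construction)
- Complement: Yes (swap accept/reject)
- Concatenation: Yes (NFA construction)
Operation: concatenation -> Closed

1


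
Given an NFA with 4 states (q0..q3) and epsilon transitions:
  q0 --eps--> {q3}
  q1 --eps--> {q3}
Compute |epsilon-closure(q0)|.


Starting from q0
Initialize closure = {q0}
Follow epsilon from q0 -> add q3
Final closure: {q0, q3}
Size = 2

2


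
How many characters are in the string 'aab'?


String: 'aab'
Counting characters:
  'a' appears 2 time(s)
  'b' appears 1 time(s)
Total length = 2 + 1 = 3

3


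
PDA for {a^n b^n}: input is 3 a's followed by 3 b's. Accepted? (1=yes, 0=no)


Language requires equal numbers of a's and b's
PDA pushes for each 'a', pops for each 'b'
Number of a's = 3
Number of b's = 3
3 == 3 -> Accept

1


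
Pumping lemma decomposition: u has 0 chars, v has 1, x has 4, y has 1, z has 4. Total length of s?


|s| = |u| + |v| + |x| + |y| + |z|
= 0 + 1 + 4 + 1 + 4
= 1 + 4 + 5
= 5 + 5
= 10

10


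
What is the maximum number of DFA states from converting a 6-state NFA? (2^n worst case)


NFA has 6 states
Subset construction: each DFA state = subset of NFA states
Maximum subsets = 2^6
2^6 = 64

64


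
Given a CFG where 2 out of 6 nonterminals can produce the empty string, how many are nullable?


Nonterminals: {S, A, B, C, D, E}
A nonterminal is nullable if it can derive epsilon
Counting nullable nonterminals: 2
Total nullable = 2

2


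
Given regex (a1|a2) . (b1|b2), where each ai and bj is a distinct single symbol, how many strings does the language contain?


First group: 2 alternatives
Second group: 2 alternatives
Concatenation: each choice from group 1 pairs with each from group 2
Total = 2 x 2 = 4

4


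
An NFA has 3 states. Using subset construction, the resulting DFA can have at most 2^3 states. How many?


NFA has 3 states
Subset construction: each DFA state = subset of NFA states
Maximum subsets = 2^3
2^3 = 8

8


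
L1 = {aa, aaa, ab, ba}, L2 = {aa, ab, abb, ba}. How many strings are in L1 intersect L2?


L1 = {aa, aaa, ab, ba}
L2 = {aa, ab, abb, ba}
Checking each string in L1 against L2:
  'aa': in L2? Yes
  'aaa': in L2? No
  'ab': in L2? Yes
  'ba': in L2? Yes
Intersection = {aa, ab, ba}
|L1 ∩ L2| = 3

3


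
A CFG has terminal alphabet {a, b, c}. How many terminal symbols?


Terminal symbols: a, b, c
Counting each: a (#1), b (#2), c (#3)
Total = 3

3


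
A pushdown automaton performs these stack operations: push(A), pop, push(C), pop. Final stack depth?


Tracing stack operations:
  push(A) -> stack = [A], depth=1
  pop -> removed A, stack = [], depth=0
  push(C) -> stack = [C], depth=1
  pop -> removed C, stack = [], depth=0
Final depth = 0

0


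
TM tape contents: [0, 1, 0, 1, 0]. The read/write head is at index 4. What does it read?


Tape: [0, 1, 0, 1, 0]
Positions: 0 1 2 3 4
Values:    0 1 0 1 0
Head at position 4
tape[4] = 0

0


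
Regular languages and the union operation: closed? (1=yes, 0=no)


Regular languages are closed under all standard operations:
- Union: Yes (product construction)
- Intersection: Yes (product construction)
- Complement: Yes (swap accept/reject)
- Concatenation: Yes (NFA construction)
Operation: union -> Closed

1


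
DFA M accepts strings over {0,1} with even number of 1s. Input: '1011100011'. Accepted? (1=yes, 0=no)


DFA has 2 states: q_even (start, accept=yes) and q_odd
Processing string '1011100011' character by character:
  Position 0: read '1', 1-count=1 -> q_odd
  Position 1: read '0', 1-count=1 -> q_odd (no change)
  Position 2: read '1', 1-count=2 -> q_even
  Position 3: read '1', 1-count=3 -> q_odd
  Position 4: read '1', 1-count=4 -> q_even
  Position 5: read '0', 1-count=4 -> q_even (no change)
  Position 6: read '0', 1-count=4 -> q_even (no change)
  Position 7: read '0', 1-count=4 -> q_even (no change)
  Position 8: read '1', 1-count=5 -> q_odd
  Position 9: read '1', 1-count=6 -> q_even
Final state: q_even, total 1s = 6 (even); the DFA requires an even count -> accept

1


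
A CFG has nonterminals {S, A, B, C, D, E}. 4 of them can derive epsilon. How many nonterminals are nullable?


Nonterminals: {S, A, B, C, D, E}
A nonterminal is nullable if it can derive epsilon
Counting nullable nonterminals: 4
Total nullable = 4

4


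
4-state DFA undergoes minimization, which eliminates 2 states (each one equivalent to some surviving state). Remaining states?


Original DFA: 4 states
Redundant states removed: 2
Minimized states = original - removed
= 4 - 2
= 2

2


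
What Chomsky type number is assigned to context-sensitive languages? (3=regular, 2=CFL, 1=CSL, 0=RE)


Chomsky hierarchy levels:
  Type 3: Regular (DFA/NFA/regex)
  Type 2: Context-free (PDA)
  Type 1: Context-sensitive
  Type 0: Recursively enumerable (TM)
'context-sensitive' corresponds to Type 1

1


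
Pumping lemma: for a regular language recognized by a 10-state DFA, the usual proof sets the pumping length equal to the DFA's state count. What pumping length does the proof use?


Pumping lemma for regular languages (standard proof):
Take p = |Q|, the number of DFA states.
Any string of length >= |Q| passes through |Q|+1 states while reading its first |Q| symbols,
so by pigeonhole some state repeats, giving the loop that can be pumped.
Here |Q| = 10
Therefore the proof uses p = 10

10


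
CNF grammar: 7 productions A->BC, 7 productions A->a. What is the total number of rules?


CNF allows two rule forms:
  A -> BC (binary): 7 rules
  A -> a (terminal): 7 rules
Total = 7 + 7 = 14

14


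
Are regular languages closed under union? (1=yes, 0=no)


Regular languages are closed under:
- Union (DFA product construction)
- Intersection (DFA product construction)
- Complement (swap accept/reject states)
- Concatenation (NFA construction)
- Kleene star (NFA construction)
union is in this list
Therefore: closed

1


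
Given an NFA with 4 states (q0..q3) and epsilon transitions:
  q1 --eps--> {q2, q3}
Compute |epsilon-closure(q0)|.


Starting from q0
Initialize closure = {q0}
q0 has no outgoing epsilon transitions -> nothing to add
Final closure: {q0}
Size = 1

1


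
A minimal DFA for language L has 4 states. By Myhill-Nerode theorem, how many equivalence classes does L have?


Myhill-Nerode theorem:
Number of equivalence classes = number of states in minimal DFA
Minimal DFA states = 4
Therefore equivalence classes = 4

4


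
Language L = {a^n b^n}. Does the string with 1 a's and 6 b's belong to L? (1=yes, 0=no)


Language requires equal numbers of a's and b's
PDA pushes for each 'a', pops for each 'b'
Number of a's = 1
Number of b's = 6
1 != 6 -> Reject

0


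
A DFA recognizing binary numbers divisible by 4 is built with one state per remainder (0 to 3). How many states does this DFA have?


Divisibility by 4 is tracked via the remainder mod 4: 0, 1, ..., 3
The construction assigns one state to each remainder
Number of remainders = 4

4


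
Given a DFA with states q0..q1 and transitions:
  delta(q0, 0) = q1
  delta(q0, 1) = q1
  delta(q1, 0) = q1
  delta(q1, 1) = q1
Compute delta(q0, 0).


Looking up transition function:
delta(q0, 0) in the table
Row: q0, Column: 0
Result: q1

q1


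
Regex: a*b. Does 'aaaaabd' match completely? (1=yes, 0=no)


Pattern: a*b
String: 'aaaaabd'
Pattern requires: zero or more 'a's followed by exactly one 'b'
Found 5 leading 'a's
Remaining: 'bd'
Remaining is not 'b' -> no match
Result: 0

0


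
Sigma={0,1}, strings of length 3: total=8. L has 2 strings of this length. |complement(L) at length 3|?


Alphabet: {0,1}
String length: 3
Total strings of length 3 = 2^3 = 8
Strings in L = 2
Complement = total - |L|
= 8 - 2
= 6

6


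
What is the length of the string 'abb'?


String: 'abb'
Counting characters:
  'a' appears 1 time(s)
  'b' appears 2 time(s)
Total length = 1 + 2 = 3

3


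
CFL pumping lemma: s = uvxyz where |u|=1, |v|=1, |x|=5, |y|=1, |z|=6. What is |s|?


|s| = |u| + |v| + |x| + |y| + |z|
= 1 + 1 + 5 + 1 + 6
= 2 + 5 + 7
= 7 + 7
= 14

14


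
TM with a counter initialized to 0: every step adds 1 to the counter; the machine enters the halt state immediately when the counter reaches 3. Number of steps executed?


Counter starts at 0. Counting sequence:
  Step 1: counter = 1
  Step 2: counter = 2
  Step 3: counter = 3
Counter reached 3 -> halt
Total steps = 3

3


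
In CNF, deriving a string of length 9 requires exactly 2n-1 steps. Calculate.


Chomsky Normal Form derivation:
String length n = 9
Each step either:
  - Splits a nonterminal into two (n-1 such steps)
  - Converts a nonterminal to terminal (n such steps)
Total = (n-1) + n = 2n - 1
= 2(9) - 1
= 18 - 1
= 17

17


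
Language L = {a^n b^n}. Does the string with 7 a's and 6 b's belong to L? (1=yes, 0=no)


Language requires equal numbers of a's and b's
PDA pushes for each 'a', pops for each 'b'
Number of a's = 7
Number of b's = 6
7 != 6 -> Reject

0


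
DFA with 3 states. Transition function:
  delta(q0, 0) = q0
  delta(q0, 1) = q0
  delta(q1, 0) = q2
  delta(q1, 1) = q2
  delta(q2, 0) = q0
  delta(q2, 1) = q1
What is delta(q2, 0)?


Looking up transition function:
delta(q2, 0) in the table
Row: q2, Column: 0
Result: q0

q0


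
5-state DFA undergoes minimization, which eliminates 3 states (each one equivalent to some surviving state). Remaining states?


Original DFA: 5 states
Redundant states removed: 3
Minimized states = original - removed
= 5 - 3
= 2

2


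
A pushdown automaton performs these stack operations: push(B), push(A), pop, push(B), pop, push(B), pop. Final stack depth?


Tracing stack operations:
  push(B) -> stack = [B], depth=1
  push(A) -> stack = [B,A], depth=2
  pop -> removed A, stack = [B], depth=1
  push(B) -> stack = [B,B], depth=2
  pop -> removed B, stack = [B], depth=1
  push(B) -> stack = [B,B], depth=2
  pop -> removed B, stack = [B], depth=1
Final depth = 1

1


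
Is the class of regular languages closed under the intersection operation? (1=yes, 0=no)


Regular languages are closed under:
- Union (DFA product construction)
- Intersection (DFA product construction)
- Complement (swap accept/reject states)
- Concatenation (NFA construction)
- Kleene star (NFA construction)
intersection is in this list
Therefore: closed

1


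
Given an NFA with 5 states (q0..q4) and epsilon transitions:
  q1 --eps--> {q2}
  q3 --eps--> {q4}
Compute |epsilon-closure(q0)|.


Starting from q0
Initialize closure = {q0}
q0 has no outgoing epsilon transitions -> nothing to add
Final closure: {q0}
Size = 1

1


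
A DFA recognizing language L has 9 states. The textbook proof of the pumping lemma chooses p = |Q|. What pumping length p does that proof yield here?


Pumping lemma for regular languages (standard proof):
Take p = |Q|, the number of DFA states.
Any string of length >= |Q| passes through |Q|+1 states while reading its first |Q| symbols,
so by pigeonhole some state repeats, giving the loop that can be pumped.
Here |Q| = 9
Therefore the proof uses p = 9

9


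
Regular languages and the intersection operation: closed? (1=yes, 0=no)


Regular languages are closed under all standard operations:
- Union: Yes (product construction)
- Intersection: Yes (product construction)
- Complement: Yes (swap accept/reject)
- Concatenation: Yes (NFA construction)
Operation: intersection -> Closed

1


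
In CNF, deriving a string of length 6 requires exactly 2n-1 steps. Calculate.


Chomsky Normal Form derivation:
String length n = 6
Each step either:
  - Splits a nonterminal into two (n-1 such steps)
  - Converts a nonterminal to terminal (n such steps)
Total = (n-1) + n = 2n - 1
= 2(6) - 1
= 12 - 1
= 11

11


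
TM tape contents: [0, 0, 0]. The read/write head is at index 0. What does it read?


Tape: [0, 0, 0]
Positions: 0 1 2
Values:    0 0 0
Head at position 0
tape[0] = 0

0


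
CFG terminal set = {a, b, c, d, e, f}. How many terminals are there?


Terminal symbols: a, b, c, d, e, f
Counting each: a (#1), b (#2), c (#3), d (#4), e (#5), f (#6)
Total = 6

6


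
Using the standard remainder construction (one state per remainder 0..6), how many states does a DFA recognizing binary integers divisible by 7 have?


Divisibility by 7 is tracked via the remainder mod 7: 0, 1, ..., 6
The construction assigns one state to each remainder
Number of remainders = 7

7


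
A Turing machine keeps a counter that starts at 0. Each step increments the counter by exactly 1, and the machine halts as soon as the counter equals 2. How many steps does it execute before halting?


Counter starts at 0. Counting sequence:
  Step 1: counter = 1
  Step 2: counter = 2
Counter reached 2 -> halt
Total steps = 2

2


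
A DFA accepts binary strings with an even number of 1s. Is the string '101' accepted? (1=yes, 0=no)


DFA has 2 states: q_even (start, accept=yes) and q_odd
Processing string '101' character by character:
  Position 0: read '1', 1-count=1 -> q_odd
  Position 1: read '0', 1-count=1 -> q_odd (no change)
  Position 2: read '1', 1-count=2 -> q_even
Final state: q_even, total 1s = 2 (even); the DFA requires an even count -> accept

1


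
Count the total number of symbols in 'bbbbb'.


String: 'bbbbb'
Counting characters:
  'b' appears 5 time(s)
Total length = 0 + 5 = 5

5


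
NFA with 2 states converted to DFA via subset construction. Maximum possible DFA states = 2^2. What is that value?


NFA has 2 states
Subset construction: each DFA state = subset of NFA states
Maximum subsets = 2^2
2^2 = 4

4


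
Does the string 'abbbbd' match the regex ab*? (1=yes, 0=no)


Pattern: ab*
String: 'abbbbd'
Pattern requires: exactly one 'a' followed by zero or more 'b's
First char is 'a' -> OK
Rest 'bbbbd': all b's? No
Result: 0

0


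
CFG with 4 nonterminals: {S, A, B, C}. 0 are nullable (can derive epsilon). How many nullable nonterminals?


Nonterminals: {S, A, B, C}
A nonterminal is nullable if it can derive epsilon
Counting nullable nonterminals: 0
Total nullable = 0

0


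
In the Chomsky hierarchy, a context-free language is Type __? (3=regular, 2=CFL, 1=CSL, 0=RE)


Chomsky hierarchy levels:
  Type 3: Regular (DFA/NFA/regex)
  Type 2: Context-free (PDA)
  Type 1: Context-sensitive
  Type 0: Recursively enumerable (TM)
'context-free' corresponds to Type 2

2


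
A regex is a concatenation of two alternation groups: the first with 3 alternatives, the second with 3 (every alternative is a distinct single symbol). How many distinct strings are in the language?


First group: 3 alternatives
Second group: 3 alternatives
Concatenation: each choice from group 1 pairs with each from group 2
Total = 3 x 3 = 9

9


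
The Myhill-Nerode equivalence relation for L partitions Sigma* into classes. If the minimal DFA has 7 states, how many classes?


Myhill-Nerode theorem:
Number of equivalence classes = number of states in minimal DFA
Minimal DFA states = 7
Therefore equivalence classes = 7

7


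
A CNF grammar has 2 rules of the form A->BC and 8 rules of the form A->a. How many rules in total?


CNF allows two rule forms:
  A -> BC (binary): 2 rules
  A -> a (terminal): 8 rules
Total = 2 + 8 = 10

10


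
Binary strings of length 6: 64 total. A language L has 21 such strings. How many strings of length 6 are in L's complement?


Alphabet: {0,1}
String length: 6
Total strings of length 6 = 2^6 = 64
Strings in L = 21
Complement = total - |L|
= 64 - 21
= 43

43


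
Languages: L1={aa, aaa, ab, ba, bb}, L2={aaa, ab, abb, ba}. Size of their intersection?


L1 = {aa, aaa, ab, ba, bb}
L2 = {aaa, ab, abb, ba}
Checking each string in L1 against L2:
  'aa': in L2? No
  'aaa': in L2? Yes
  'ab': in L2? Yes
  'ba': in L2? Yes
  'bb': in L2? No
Intersection = {aaa, ab, ba}
|L1 ∩ L2| = 3

3


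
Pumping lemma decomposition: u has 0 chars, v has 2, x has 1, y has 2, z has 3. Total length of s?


|s| = |u| + |v| + |x| + |y| + |z|
= 0 + 2 + 1 + 2 + 3
= 2 + 1 + 5
= 3 + 5
= 8

8


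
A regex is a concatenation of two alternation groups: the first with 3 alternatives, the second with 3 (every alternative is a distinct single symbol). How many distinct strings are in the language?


First group: 3 alternatives
Second group: 3 alternatives
Concatenation: each choice from group 1 pairs with each from group 2
Total = 3 x 3 = 9

9


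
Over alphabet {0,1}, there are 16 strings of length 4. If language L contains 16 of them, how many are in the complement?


Alphabet: {0,1}
String length: 4
Total strings of length 4 = 2^4 = 16
Strings in L = 16
Complement = total - |L|
= 16 - 16
= 0

0


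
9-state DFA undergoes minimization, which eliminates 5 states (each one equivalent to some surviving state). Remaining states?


Original DFA: 9 states
Redundant states removed: 5
Minimized states = original - removed
= 9 - 5
= 4

4


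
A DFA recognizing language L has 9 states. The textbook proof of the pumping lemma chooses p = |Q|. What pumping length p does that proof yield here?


Pumping lemma for regular languages (standard proof):
Take p = |Q|, the number of DFA states.
Any string of length >= |Q| passes through |Q|+1 states while reading its first |Q| symbols,
so by pigeonhole some state repeats, giving the loop that can be pumped.
Here |Q| = 9
Therefore the proof uses p = 9

9


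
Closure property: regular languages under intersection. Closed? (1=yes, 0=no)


Regular languages are closed under:
- Union (DFA product construction)
- Intersection (DFA product construction)
- Complement (swap accept/reject states)
- Concatenation (NFA construction)
- Kleene star (NFA construction)
intersection is in this list
Therefore: closed

1


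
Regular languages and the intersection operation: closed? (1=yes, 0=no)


Regular languages are closed under all standard operations:
- Union: Yes (product construction)
- Intersection: Yes (product construction)
- Complement: Yes (swap accept/reject)
- Concatenation: Yes (NFA construction)
Operation: intersection -> Closed

1


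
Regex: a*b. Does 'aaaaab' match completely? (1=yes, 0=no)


Pattern: a*b
String: 'aaaaab'
Pattern requires: zero or more 'a's followed by exactly one 'b'
Found 5 leading 'a's
Remaining: 'b'
Remaining is exactly 'b' -> match
Result: 1

1


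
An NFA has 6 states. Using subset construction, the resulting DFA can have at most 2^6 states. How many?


NFA has 6 states
Subset construction: each DFA state = subset of NFA states
Maximum subsets = 2^6
2^6 = 64

64


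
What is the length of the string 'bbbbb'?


String: 'bbbbb'
Counting characters:
  'b' appears 5 time(s)
Total length = 0 + 5 = 5

5


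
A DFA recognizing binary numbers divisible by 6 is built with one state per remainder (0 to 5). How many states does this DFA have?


Divisibility by 6 is tracked via the remainder mod 6: 0, 1, ..., 5
The construction assigns one state to each remainder
Number of remainders = 6

6


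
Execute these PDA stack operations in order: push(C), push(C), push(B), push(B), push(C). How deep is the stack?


Tracing stack operations:
  push(C) -> stack = [C], depth=1
  push(C) -> stack = [C,C], depth=2
  push(B) -> stack = [C,C,B], depth=3
  push(B) -> stack = [C,C,B,B], depth=4
  push(C) -> stack = [C,C,B,B,C], depth=5
Final depth = 5

5


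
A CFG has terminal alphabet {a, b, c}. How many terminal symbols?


Terminal symbols: a, b, c
Counting each: a (#1), b (#2), c (#3)
Total = 3

3


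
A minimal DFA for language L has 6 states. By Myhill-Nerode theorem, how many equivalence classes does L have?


Myhill-Nerode theorem:
Number of equivalence classes = number of states in minimal DFA
Minimal DFA states = 6
Therefore equivalence classes = 6

6


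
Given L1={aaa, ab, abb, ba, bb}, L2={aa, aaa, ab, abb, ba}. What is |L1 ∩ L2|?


L1 = {aaa, ab, abb, ba, bb}
L2 = {aa, aaa, ab, abb, ba}
Checking each string in L1 against L2:
  'aaa': in L2? Yes
  'ab': in L2? Yes
  'abb': in L2? Yes
  'ba': in L2? Yes
  'bb': in L2? No
Intersection = {aaa, ab, abb, ba}
|L1 ∩ L2| = 4

4


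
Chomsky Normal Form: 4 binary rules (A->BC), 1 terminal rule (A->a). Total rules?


CNF allows two rule forms:
  A -> BC (binary): 4 rules
  A -> a (terminal): 1 rule
Total = 4 + 1 = 5

5


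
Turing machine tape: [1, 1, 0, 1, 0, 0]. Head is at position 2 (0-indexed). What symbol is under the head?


Tape: [1, 1, 0, 1, 0, 0]
Positions: 0 1 2 3 4 5
Values:    1 1 0 1 0 0
Head at position 2
tape[2] = 0

0


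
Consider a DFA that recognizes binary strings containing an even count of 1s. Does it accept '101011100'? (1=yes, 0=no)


DFA has 2 states: q_even (start, accept=yes) and q_odd
Processing string '101011100' character by character:
  Position 0: read '1', 1-count=1 -> q_odd
  Position 1: read '0', 1-count=1 -> q_odd (no change)
  Position 2: read '1', 1-count=2 -> q_even
  Position 3: read '0', 1-count=2 -> q_even (no change)
  Position 4: read '1', 1-count=3 -> q_odd
  Position 5: read '1', 1-count=4 -> q_even
  Position 6: read '1', 1-count=5 -> q_odd
  Position 7: read '0', 1-count=5 -> q_odd (no change)
  Position 8: read '0', 1-count=5 -> q_odd (no change)
Final state: q_odd, total 1s = 5 (odd); the DFA requires an even count -> reject

0


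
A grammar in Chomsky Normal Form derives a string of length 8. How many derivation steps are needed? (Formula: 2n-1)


Chomsky Normal Form derivation:
String length n = 8
Each step either:
  - Splits a nonterminal into two (n-1 such steps)
  - Converts a nonterminal to terminal (n such steps)
Total = (n-1) + n = 2n - 1
= 2(8) - 1
= 16 - 1
= 15

15


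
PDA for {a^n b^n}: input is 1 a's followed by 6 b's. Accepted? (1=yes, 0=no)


Language requires equal numbers of a's and b's
PDA pushes for each 'a', pops for each 'b'
Number of a's = 1
Number of b's = 6
1 != 6 -> Reject

0


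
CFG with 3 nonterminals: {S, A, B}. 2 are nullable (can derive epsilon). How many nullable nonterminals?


Nonterminals: {S, A, B}
A nonterminal is nullable if it can derive epsilon
Counting nullable nonterminals: 2
Total nullable = 2

2


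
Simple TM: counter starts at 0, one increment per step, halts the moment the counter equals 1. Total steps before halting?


Counter starts at 0. Counting sequence:
  Step 1: counter = 1
Counter reached 1 -> halt
Total steps = 1

1


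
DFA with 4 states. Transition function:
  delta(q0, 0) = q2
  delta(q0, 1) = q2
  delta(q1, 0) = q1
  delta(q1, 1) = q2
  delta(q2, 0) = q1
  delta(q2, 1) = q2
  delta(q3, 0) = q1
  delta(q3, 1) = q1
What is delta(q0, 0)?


Looking up transition function:
delta(q0, 0) in the table
Row: q0, Column: 0
Result: q2

q2


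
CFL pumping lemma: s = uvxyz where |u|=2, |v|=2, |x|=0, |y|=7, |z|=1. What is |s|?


|s| = |u| + |v| + |x| + |y| + |z|
= 2 + 2 + 0 + 7 + 1
= 4 + 0 + 8
= 4 + 8
= 12

12


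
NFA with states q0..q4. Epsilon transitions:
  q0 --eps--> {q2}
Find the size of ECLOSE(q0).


Starting from q0
Initialize closure = {q0}
Follow epsilon from q0 -> add q2
Final closure: {q0, q2}
Size = 2

2


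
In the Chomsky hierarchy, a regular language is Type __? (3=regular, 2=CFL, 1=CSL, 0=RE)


Chomsky hierarchy levels:
  Type 3: Regular (DFA/NFA/regex)
  Type 2: Context-free (PDA)
  Type 1: Context-sensitive
  Type 0: Recursively enumerable (TM)
'regular' corresponds to Type 3

3


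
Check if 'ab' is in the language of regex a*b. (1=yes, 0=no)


Pattern: a*b
String: 'ab'
Pattern requires: zero or more 'a's followed by exactly one 'b'
Found 1 leading 'a's
Remaining: 'b'
Remaining is exactly 'b' -> match
Result: 1

1


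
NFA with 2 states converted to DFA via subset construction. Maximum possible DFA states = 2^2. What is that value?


NFA has 2 states
Subset construction: each DFA state = subset of NFA states
Maximum subsets = 2^2
2^2 = 4

4


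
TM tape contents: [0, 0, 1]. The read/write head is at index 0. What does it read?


Tape: [0, 0, 1]
Positions: 0 1 2
Values:    0 0 1
Head at position 0
tape[0] = 0

0


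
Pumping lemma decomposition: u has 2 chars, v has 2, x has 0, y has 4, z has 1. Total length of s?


|s| = |u| + |v| + |x| + |y| + |z|
= 2 + 2 + 0 + 4 + 1
= 4 + 0 + 5
= 4 + 5
= 9

9


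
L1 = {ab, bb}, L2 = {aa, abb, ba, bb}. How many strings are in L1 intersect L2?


L1 = {ab, bb}
L2 = {aa, abb, ba, bb}
Checking each string in L1 against L2:
  'ab': in L2? No
  'bb': in L2? Yes
Intersection = {bb}
|L1 ∩ L2| = 1

1


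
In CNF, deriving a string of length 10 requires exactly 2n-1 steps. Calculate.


Chomsky Normal Form derivation:
String length n = 10
Each step either:
  - Splits a nonterminal into two (n-1 such steps)
  - Converts a nonterminal to terminal (n such steps)
Total = (n-1) + n = 2n - 1
= 2(10) - 1
= 20 - 1
= 19

19


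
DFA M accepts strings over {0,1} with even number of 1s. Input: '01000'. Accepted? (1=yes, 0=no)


DFA has 2 states: q_even (start, accept=yes) and q_odd
Processing string '01000' character by character:
  Position 0: read '0', 1-count=0 -> q_even (no change)
  Position 1: read '1', 1-count=1 -> q_odd
  Position 2: read '0', 1-count=1 -> q_odd (no change)
  Position 3: read '0', 1-count=1 -> q_odd (no change)
  Position 4: read '0', 1-count=1 -> q_odd (no change)
Final state: q_odd, total 1s = 1 (odd); the DFA requires an even count -> reject

0


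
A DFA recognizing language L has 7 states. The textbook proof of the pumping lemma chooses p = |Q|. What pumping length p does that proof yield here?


Pumping lemma for regular languages (standard proof):
Take p = |Q|, the number of DFA states.
Any string of length >= |Q| passes through |Q|+1 states while reading its first |Q| symbols,
so by pigeonhole some state repeats, giving the loop that can be pumped.
Here |Q| = 7
Therefore the proof uses p = 7

7


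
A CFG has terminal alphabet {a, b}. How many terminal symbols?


Terminal symbols: a, b
Counting each: a (#1), b (#2)
Total = 2

2


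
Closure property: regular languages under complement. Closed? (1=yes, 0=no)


Regular languages are closed under:
- Union (DFA product construction)
- Intersection (DFA product construction)
- Complement (swap accept/reject states)
- Concatenation (NFA construction)
- Kleene star (NFA construction)
complement is in this list
Therefore: closed

1


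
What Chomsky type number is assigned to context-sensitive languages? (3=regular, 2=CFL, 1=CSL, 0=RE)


Chomsky hierarchy levels:
  Type 3: Regular (DFA/NFA/regex)
  Type 2: Context-free (PDA)
  Type 1: Context-sensitive
  Type 0: Recursively enumerable (TM)
'context-sensitive' corresponds to Type 1

1


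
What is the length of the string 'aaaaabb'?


String: 'aaaaabb'
Counting characters:
  'a' appears 5 time(s)
  'b' appears 2 time(s)
Total length = 5 + 2 = 7

7


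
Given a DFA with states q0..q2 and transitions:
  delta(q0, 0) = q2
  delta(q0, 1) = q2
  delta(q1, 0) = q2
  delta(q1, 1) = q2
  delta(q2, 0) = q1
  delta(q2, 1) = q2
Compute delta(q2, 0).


Looking up transition function:
delta(q2, 0) in the table
Row: q2, Column: 0
Result: q1

q1


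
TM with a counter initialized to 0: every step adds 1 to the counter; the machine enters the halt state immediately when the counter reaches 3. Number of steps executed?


Counter starts at 0. Counting sequence:
  Step 1: counter = 1
  Step 2: counter = 2
  Step 3: counter = 3
Counter reached 3 -> halt
Total steps = 3

3


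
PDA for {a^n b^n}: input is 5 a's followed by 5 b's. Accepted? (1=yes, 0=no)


Language requires equal numbers of a's and b's
PDA pushes for each 'a', pops for each 'b'
Number of a's = 5
Number of b's = 5
5 == 5 -> Accept

1


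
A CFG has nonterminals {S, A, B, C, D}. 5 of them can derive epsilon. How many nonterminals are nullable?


Nonterminals: {S, A, B, C, D}
A nonterminal is nullable if it can derive epsilon
Counting nullable nonterminals: 5
Total nullable = 5

5


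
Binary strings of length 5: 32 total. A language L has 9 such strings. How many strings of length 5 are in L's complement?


Alphabet: {0,1}
String length: 5
Total strings of length 5 = 2^5 = 32
Strings in L = 9
Complement = total - |L|
= 32 - 9
= 23

23


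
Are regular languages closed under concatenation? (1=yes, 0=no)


Regular languages are closed under all standard operations:
- Union: Yes (product construction)
- Intersection: Yes (product construction)
- Complement: Yes (swap accept/reject)
- Concatenation: Yes (NFA construction)
Operation: concatenation -> Closed

1


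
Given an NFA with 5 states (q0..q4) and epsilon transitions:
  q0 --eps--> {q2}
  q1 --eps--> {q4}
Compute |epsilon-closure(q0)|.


Starting from q0
Initialize closure = {q0}
Follow epsilon from q0 -> add q2
Final closure: {q0, q2}
Size = 2

2


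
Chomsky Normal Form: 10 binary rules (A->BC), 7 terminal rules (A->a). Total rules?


CNF allows two rule forms:
  A -> BC (binary): 10 rules
  A -> a (terminal): 7 rules
Total = 10 + 7 = 17

17


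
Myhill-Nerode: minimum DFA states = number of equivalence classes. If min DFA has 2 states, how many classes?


Myhill-Nerode theorem:
Number of equivalence classes = number of states in minimal DFA
Minimal DFA states = 2
Therefore equivalence classes = 2

2


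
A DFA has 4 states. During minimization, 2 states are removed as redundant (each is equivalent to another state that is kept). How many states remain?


Original DFA: 4 states
Redundant states removed: 2
Minimized states = original - removed
= 4 - 2
= 2

2


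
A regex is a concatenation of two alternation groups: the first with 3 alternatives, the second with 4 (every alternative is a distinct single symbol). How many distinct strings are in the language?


First group: 3 alternatives
Second group: 4 alternatives
Concatenation: each choice from group 1 pairs with each from group 2
Total = 3 x 4 = 12

12


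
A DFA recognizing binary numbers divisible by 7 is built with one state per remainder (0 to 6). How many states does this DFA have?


Divisibility by 7 is tracked via the remainder mod 7: 0, 1, ..., 6
The construction assigns one state to each remainder
Number of remainders = 7

7


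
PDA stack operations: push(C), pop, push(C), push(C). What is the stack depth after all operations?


Tracing stack operations:
  push(C) -> stack = [C], depth=1
  pop -> removed C, stack = [], depth=0
  push(C) -> stack = [C], depth=1
  push(C) -> stack = [C,C], depth=2
Final depth = 2

2


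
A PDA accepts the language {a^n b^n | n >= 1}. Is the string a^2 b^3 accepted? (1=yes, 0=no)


Language requires equal numbers of a's and b's
PDA pushes for each 'a', pops for each 'b'
Number of a's = 2
Number of b's = 3
2 != 3 -> Reject

0


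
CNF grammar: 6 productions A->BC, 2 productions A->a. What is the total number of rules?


CNF allows two rule forms:
  A -> BC (binary): 6 rules
  A -> a (terminal): 2 rules
Total = 6 + 2 = 8

8


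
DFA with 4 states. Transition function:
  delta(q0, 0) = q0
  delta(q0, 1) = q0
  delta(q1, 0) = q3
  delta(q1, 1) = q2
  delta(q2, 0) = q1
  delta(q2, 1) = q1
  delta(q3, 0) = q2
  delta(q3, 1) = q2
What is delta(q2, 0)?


Looking up transition function:
delta(q2, 0) in the table
Row: q2, Column: 0
Result: q1

q1


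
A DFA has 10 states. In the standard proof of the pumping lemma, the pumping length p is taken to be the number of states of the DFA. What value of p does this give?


Pumping lemma for regular languages (standard proof):
Take p = |Q|, the number of DFA states.
Any string of length >= |Q| passes through |Q|+1 states while reading its first |Q| symbols,
so by pigeonhole some state repeats, giving the loop that can be pumped.
Here |Q| = 10
Therefore the proof uses p = 10

10


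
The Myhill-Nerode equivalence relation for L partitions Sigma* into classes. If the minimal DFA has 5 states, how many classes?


Myhill-Nerode theorem:
Number of equivalence classes = number of states in minimal DFA
Minimal DFA states = 5
Therefore equivalence classes = 5

5
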